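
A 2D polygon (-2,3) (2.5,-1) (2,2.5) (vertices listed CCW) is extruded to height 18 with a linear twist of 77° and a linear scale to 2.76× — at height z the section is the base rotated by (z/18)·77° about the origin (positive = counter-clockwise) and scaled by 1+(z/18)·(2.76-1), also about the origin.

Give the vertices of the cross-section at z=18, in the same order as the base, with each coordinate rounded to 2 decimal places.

t = z/height = 18/18 = 1
s = 1 + (scale-1)·z/height = 1 + (2.76-1)·18/18 = 2.760000
θ = twist·z/height = 77°·18/18 = 77.0000° = 1.343904 rad
cos θ = 0.224951, sin θ = 0.974370 (intermediates below are computed at full precision and shown rounded to 5 d.p.)
v1: (-2,3) → rotate → (-3.37301,-1.27389) → ×s → (-9.30951,-3.51593) → (-9.31,-3.52)
v2: (2.5,-1) → rotate → (1.53675,2.21097) → ×s → (4.24142,6.10229) → (4.24,6.10)
v3: (2,2.5) → rotate → (-1.98602,2.51112) → ×s → (-5.48142,6.93069) → (-5.48,6.93)

Cross-section at z=18: (-9.31,-3.52) (4.24,6.10) (-5.48,6.93)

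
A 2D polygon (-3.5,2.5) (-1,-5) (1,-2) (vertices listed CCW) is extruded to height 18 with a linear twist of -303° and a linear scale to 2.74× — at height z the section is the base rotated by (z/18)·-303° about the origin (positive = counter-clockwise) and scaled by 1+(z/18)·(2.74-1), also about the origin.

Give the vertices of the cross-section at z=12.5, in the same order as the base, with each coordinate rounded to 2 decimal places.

t = z/height = 12.5/18 = 0.694444
s = 1 + (scale-1)·z/height = 1 + (2.74-1)·12.5/18 = 2.208333
θ = twist·z/height = -303°·12.5/18 = -210.4167° = -3.672464 rad
cos θ = -0.862366, sin θ = 0.506285 (intermediates below are computed at full precision and shown rounded to 5 d.p.)
v1: (-3.5,2.5) → rotate → (1.75257,-3.92791) → ×s → (3.87026,-8.67414) → (3.87,-8.67)
v2: (-1,-5) → rotate → (3.39379,3.80555) → ×s → (7.49462,8.40392) → (7.49,8.40)
v3: (1,-2) → rotate → (0.15020,2.23102) → ×s → (0.33170,4.92683) → (0.33,4.93)

Cross-section at z=12.5: (3.87,-8.67) (7.49,8.40) (0.33,4.93)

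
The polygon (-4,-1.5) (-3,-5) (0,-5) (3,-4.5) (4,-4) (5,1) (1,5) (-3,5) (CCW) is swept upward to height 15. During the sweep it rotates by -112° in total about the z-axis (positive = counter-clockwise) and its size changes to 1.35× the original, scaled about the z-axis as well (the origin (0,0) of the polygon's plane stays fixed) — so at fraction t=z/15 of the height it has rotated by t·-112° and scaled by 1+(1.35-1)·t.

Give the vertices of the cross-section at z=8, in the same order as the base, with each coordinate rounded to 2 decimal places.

Cross-section at z=8: (-3.93,3.20) (-6.92,0.08) (-5.12,-2.99) (-2.82,-5.77) (-1.71,-6.49) (4.02,-4.53) (5.72,1.97) (3.33,6.07)

t = z/height = 8/15 = 0.533333
s = 1 + (scale-1)·z/height = 1 + (1.35-1)·8/15 = 1.186667
θ = twist·z/height = -112°·8/15 = -59.7333° = -1.042543 rad
cos θ = 0.504025, sin θ = -0.863689 (intermediates below are computed at full precision and shown rounded to 5 d.p.)
v1: (-4,-1.5) → rotate → (-3.31163,2.69872) → ×s → (-3.92981,3.20248) → (-3.93,3.20)
v2: (-3,-5) → rotate → (-5.83052,0.07094) → ×s → (-6.91888,0.08418) → (-6.92,0.08)
v3: (0,-5) → rotate → (-4.31844,-2.52013) → ×s → (-5.12455,-2.99055) → (-5.12,-2.99)
v4: (3,-4.5) → rotate → (-2.37452,-4.85918) → ×s → (-2.81777,-5.76623) → (-2.82,-5.77)
v5: (4,-4) → rotate → (-1.43865,-5.47086) → ×s → (-1.70720,-6.49208) → (-1.71,-6.49)
v6: (5,1) → rotate → (3.38382,-3.81442) → ×s → (4.01546,-4.52644) → (4.02,-4.53)
v7: (1,5) → rotate → (4.82247,1.65644) → ×s → (5.72266,1.96564) → (5.72,1.97)
v8: (-3,5) → rotate → (2.80637,5.11119) → ×s → (3.33022,6.06528) → (3.33,6.07)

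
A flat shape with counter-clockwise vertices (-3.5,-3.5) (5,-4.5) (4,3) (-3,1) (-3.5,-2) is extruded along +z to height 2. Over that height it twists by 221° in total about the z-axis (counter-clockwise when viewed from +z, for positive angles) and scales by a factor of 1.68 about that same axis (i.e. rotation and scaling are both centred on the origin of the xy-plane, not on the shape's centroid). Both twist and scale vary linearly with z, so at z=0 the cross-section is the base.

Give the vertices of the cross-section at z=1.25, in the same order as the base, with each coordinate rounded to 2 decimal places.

Cross-section at z=1.25: (7.04,0.38) (-1.02,9.53) (-7.10,0.62) (2.23,-3.91) (5.62,-1.21)

t = z/height = 1.25/2 = 0.625
s = 1 + (scale-1)·z/height = 1 + (1.68-1)·1.25/2 = 1.425000
θ = twist·z/height = 221°·1.25/2 = 138.1250° = 2.410736 rad
cos θ = -0.744603, sin θ = 0.667508 (intermediates below are computed at full precision and shown rounded to 5 d.p.)
v1: (-3.5,-3.5) → rotate → (4.94239,0.26983) → ×s → (7.04290,0.38451) → (7.04,0.38)
v2: (5,-4.5) → rotate → (-0.71923,6.68825) → ×s → (-1.02490,9.53076) → (-1.02,9.53)
v3: (4,3) → rotate → (-4.98093,0.43622) → ×s → (-7.09783,0.62162) → (-7.10,0.62)
v4: (-3,1) → rotate → (1.56630,-2.74713) → ×s → (2.23198,-3.91465) → (2.23,-3.91)
v5: (-3.5,-2) → rotate → (3.94113,-0.84707) → ×s → (5.61610,-1.20708) → (5.62,-1.21)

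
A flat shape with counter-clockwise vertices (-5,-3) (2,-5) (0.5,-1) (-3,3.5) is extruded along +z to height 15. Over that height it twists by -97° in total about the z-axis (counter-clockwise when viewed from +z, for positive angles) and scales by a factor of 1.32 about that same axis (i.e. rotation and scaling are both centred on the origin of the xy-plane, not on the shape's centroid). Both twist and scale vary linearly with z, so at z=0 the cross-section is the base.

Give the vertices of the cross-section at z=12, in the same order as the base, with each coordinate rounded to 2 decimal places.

t = z/height = 12/15 = 0.8
s = 1 + (scale-1)·z/height = 1 + (1.32-1)·12/15 = 1.256000
θ = twist·z/height = -97°·12/15 = -77.6000° = -1.354375 rad
cos θ = 0.214735, sin θ = -0.976672 (intermediates below are computed at full precision and shown rounded to 5 d.p.)
v1: (-5,-3) → rotate → (-4.00369,4.23916) → ×s → (-5.02864,5.32438) → (-5.03,5.32)
v2: (2,-5) → rotate → (-4.45389,-3.02702) → ×s → (-5.59409,-3.80194) → (-5.59,-3.80)
v3: (0.5,-1) → rotate → (-0.86930,-0.70307) → ×s → (-1.09185,-0.88306) → (-1.09,-0.88)
v4: (-3,3.5) → rotate → (2.77415,3.68159) → ×s → (3.48433,4.62408) → (3.48,4.62)

Cross-section at z=12: (-5.03,5.32) (-5.59,-3.80) (-1.09,-0.88) (3.48,4.62)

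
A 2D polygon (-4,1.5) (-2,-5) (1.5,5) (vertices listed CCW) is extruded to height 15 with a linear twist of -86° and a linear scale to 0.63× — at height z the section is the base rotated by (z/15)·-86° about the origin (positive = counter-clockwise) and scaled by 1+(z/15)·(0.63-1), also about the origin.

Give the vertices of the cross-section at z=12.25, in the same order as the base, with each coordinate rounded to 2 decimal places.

t = z/height = 12.25/15 = 0.816667
s = 1 + (scale-1)·z/height = 1 + (0.63-1)·12.25/15 = 0.697833
θ = twist·z/height = -86°·12.25/15 = -70.2333° = -1.225803 rad
cos θ = 0.338190, sin θ = -0.941078 (intermediates below are computed at full precision and shown rounded to 5 d.p.)
v1: (-4,1.5) → rotate → (0.05885,4.27160) → ×s → (0.04107,2.98086) → (0.04,2.98)
v2: (-2,-5) → rotate → (-5.38177,0.19120) → ×s → (-3.75558,0.13343) → (-3.76,0.13)
v3: (1.5,5) → rotate → (5.21267,0.27934) → ×s → (3.63758,0.19493) → (3.64,0.19)

Cross-section at z=12.25: (0.04,2.98) (-3.76,0.13) (3.64,0.19)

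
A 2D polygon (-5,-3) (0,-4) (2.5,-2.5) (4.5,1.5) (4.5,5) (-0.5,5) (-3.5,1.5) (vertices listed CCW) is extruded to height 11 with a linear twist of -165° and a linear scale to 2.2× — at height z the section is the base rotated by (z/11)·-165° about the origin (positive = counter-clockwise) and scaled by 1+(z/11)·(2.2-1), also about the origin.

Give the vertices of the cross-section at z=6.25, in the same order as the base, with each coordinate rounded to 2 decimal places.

t = z/height = 6.25/11 = 0.568182
s = 1 + (scale-1)·z/height = 1 + (2.2-1)·6.25/11 = 1.681818
θ = twist·z/height = -165°·6.25/11 = -93.7500° = -1.636246 rad
cos θ = -0.065403, sin θ = -0.997859 (intermediates below are computed at full precision and shown rounded to 5 d.p.)
v1: (-5,-3) → rotate → (-2.66656,5.18550) → ×s → (-4.48467,8.72107) → (-4.48,8.72)
v2: (0,-4) → rotate → (-3.99144,0.26161) → ×s → (-6.71287,0.43998) → (-6.71,0.44)
v3: (2.5,-2.5) → rotate → (-2.65816,-2.33114) → ×s → (-4.47053,-3.92055) → (-4.47,-3.92)
v4: (4.5,1.5) → rotate → (1.20247,-4.58847) → ×s → (2.02234,-7.71697) → (2.02,-7.72)
v5: (4.5,5) → rotate → (4.69498,-4.81738) → ×s → (7.89610,-8.10196) → (7.90,-8.10)
v6: (-0.5,5) → rotate → (5.02200,0.17191) → ×s → (8.44608,0.28913) → (8.45,0.29)
v7: (-3.5,1.5) → rotate → (1.72570,3.39440) → ×s → (2.90231,5.70877) → (2.90,5.71)

Cross-section at z=6.25: (-4.48,8.72) (-6.71,0.44) (-4.47,-3.92) (2.02,-7.72) (7.90,-8.10) (8.45,0.29) (2.90,5.71)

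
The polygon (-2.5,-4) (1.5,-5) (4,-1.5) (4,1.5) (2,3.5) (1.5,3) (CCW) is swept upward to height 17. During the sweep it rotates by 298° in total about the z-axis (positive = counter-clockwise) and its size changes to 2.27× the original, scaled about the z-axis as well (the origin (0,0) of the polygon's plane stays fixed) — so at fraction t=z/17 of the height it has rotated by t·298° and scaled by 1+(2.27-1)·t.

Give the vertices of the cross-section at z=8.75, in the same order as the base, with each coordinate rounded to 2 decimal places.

Cross-section at z=8.75: (6.66,4.06) (1.49,8.50) (-4.80,5.18) (-7.03,0.75) (-5.55,-3.69) (-4.44,-3.32)

t = z/height = 8.75/17 = 0.514706
s = 1 + (scale-1)·z/height = 1 + (2.27-1)·8.75/17 = 1.653676
θ = twist·z/height = 298°·8.75/17 = 153.3824° = 2.677027 rad
cos θ = -0.894016, sin θ = 0.448034 (intermediates below are computed at full precision and shown rounded to 5 d.p.)
v1: (-2.5,-4) → rotate → (4.02718,2.45598) → ×s → (6.65965,4.06139) → (6.66,4.06)
v2: (1.5,-5) → rotate → (0.89915,5.14213) → ×s → (1.48690,8.50342) → (1.49,8.50)
v3: (4,-1.5) → rotate → (-2.90401,3.13316) → ×s → (-4.80230,5.18124) → (-4.80,5.18)
v4: (4,1.5) → rotate → (-4.24812,0.45111) → ×s → (-7.02501,0.74600) → (-7.03,0.75)
v5: (2,3.5) → rotate → (-3.35615,-2.23299) → ×s → (-5.54999,-3.69264) → (-5.55,-3.69)
v6: (1.5,3) → rotate → (-2.68513,-2.01000) → ×s → (-4.44033,-3.32389) → (-4.44,-3.32)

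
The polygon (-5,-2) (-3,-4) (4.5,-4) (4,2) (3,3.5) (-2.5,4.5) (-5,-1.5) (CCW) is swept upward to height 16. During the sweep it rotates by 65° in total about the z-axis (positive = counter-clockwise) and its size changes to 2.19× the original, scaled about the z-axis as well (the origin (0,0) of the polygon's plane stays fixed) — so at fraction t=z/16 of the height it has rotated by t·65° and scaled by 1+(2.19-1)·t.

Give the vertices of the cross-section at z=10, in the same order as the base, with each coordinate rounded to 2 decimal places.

Cross-section at z=10: (-4.35,-8.32) (0.57,-8.70) (10.50,-0.18) (3.02,7.19) (0.00,8.04) (-8.42,3.12) (-4.91,-7.66)

t = z/height = 10/16 = 0.625
s = 1 + (scale-1)·z/height = 1 + (2.19-1)·10/16 = 1.743750
θ = twist·z/height = 65°·10/16 = 40.6250° = 0.709040 rad
cos θ = 0.758987, sin θ = 0.651105 (intermediates below are computed at full precision and shown rounded to 5 d.p.)
v1: (-5,-2) → rotate → (-2.49273,-4.77350) → ×s → (-4.34669,-8.32379) → (-4.35,-8.32)
v2: (-3,-4) → rotate → (0.32746,-4.98927) → ×s → (0.57101,-8.70003) → (0.57,-8.70)
v3: (4.5,-4) → rotate → (6.01986,-0.10597) → ×s → (10.49714,-0.18479) → (10.50,-0.18)
v4: (4,2) → rotate → (1.73374,4.12240) → ×s → (3.02321,7.18843) → (3.02,7.19)
v5: (3,3.5) → rotate → (-0.00191,4.60977) → ×s → (-0.00333,8.03829) → (0.00,8.04)
v6: (-2.5,4.5) → rotate → (-4.82744,1.78768) → ×s → (-8.41785,3.11727) → (-8.42,3.12)
v7: (-5,-1.5) → rotate → (-2.81828,-4.39401) → ×s → (-4.91437,-7.66205) → (-4.91,-7.66)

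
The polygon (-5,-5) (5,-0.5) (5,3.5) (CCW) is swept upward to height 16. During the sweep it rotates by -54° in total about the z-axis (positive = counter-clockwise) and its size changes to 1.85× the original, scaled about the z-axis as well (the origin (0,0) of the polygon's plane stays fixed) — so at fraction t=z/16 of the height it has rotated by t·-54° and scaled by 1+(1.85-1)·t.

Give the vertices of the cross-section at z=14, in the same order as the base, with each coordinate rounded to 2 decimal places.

Cross-section at z=14: (-12.32,0.48) (5.28,-6.99) (10.40,-2.26)

t = z/height = 14/16 = 0.875
s = 1 + (scale-1)·z/height = 1 + (1.85-1)·14/16 = 1.743750
θ = twist·z/height = -54°·14/16 = -47.2500° = -0.824668 rad
cos θ = 0.678801, sin θ = -0.734323 (intermediates below are computed at full precision and shown rounded to 5 d.p.)
v1: (-5,-5) → rotate → (-7.06562,0.27761) → ×s → (-12.32067,0.48408) → (-12.32,0.48)
v2: (5,-0.5) → rotate → (3.02684,-4.01101) → ×s → (5.27806,-6.99420) → (5.28,-6.99)
v3: (5,3.5) → rotate → (5.96413,-1.29581) → ×s → (10.39996,-2.25957) → (10.40,-2.26)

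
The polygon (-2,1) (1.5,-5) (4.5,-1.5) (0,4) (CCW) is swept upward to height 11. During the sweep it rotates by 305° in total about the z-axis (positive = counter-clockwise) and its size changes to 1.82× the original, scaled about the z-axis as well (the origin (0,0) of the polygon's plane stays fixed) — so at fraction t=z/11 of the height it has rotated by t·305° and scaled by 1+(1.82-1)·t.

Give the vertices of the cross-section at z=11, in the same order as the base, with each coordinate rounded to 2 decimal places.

t = z/height = 11/11 = 1
s = 1 + (scale-1)·z/height = 1 + (1.82-1)·11/11 = 1.820000
θ = twist·z/height = 305°·11/11 = 305.0000° = 5.323254 rad
cos θ = 0.573576, sin θ = -0.819152 (intermediates below are computed at full precision and shown rounded to 5 d.p.)
v1: (-2,1) → rotate → (-0.32800,2.21188) → ×s → (-0.59696,4.02562) → (-0.60,4.03)
v2: (1.5,-5) → rotate → (-3.23540,-4.09661) → ×s → (-5.88842,-7.45583) → (-5.89,-7.46)
v3: (4.5,-1.5) → rotate → (1.35237,-4.54655) → ×s → (2.46131,-8.27472) → (2.46,-8.27)
v4: (0,4) → rotate → (3.27661,2.29431) → ×s → (5.96343,4.17564) → (5.96,4.18)

Cross-section at z=11: (-0.60,4.03) (-5.89,-7.46) (2.46,-8.27) (5.96,4.18)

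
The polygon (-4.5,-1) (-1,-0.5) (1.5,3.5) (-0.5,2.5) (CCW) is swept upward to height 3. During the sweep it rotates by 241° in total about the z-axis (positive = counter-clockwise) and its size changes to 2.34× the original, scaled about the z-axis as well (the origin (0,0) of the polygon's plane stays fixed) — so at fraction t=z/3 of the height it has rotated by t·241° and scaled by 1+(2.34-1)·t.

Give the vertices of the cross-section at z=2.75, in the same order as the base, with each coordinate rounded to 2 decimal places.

t = z/height = 2.75/3 = 0.916667
s = 1 + (scale-1)·z/height = 1 + (2.34-1)·2.75/3 = 2.228333
θ = twist·z/height = 241°·2.75/3 = 220.9167° = 3.855723 rad
cos θ = -0.755663, sin θ = -0.654961 (intermediates below are computed at full precision and shown rounded to 5 d.p.)
v1: (-4.5,-1) → rotate → (2.74552,3.70299) → ×s → (6.11794,8.25149) → (6.12,8.25)
v2: (-1,-0.5) → rotate → (0.42818,1.03279) → ×s → (0.95413,2.30141) → (0.95,2.30)
v3: (1.5,3.5) → rotate → (1.15887,-3.62726) → ×s → (2.58234,-8.08275) → (2.58,-8.08)
v4: (-0.5,2.5) → rotate → (2.01523,-1.56168) → ×s → (4.49061,-3.47994) → (4.49,-3.48)

Cross-section at z=2.75: (6.12,8.25) (0.95,2.30) (2.58,-8.08) (4.49,-3.48)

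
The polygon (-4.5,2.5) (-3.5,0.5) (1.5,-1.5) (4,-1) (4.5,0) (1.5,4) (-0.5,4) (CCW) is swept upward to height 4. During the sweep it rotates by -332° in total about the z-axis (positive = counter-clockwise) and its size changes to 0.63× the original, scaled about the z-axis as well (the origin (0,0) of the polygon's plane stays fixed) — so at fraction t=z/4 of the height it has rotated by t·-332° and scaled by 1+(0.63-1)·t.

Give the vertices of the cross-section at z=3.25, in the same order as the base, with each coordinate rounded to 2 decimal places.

Cross-section at z=3.25: (-1.73,-3.15) (-0.34,-2.45) (1.04,1.05) (0.69,2.80) (-0.01,3.15) (-2.80,1.04) (-2.80,-0.36)

t = z/height = 3.25/4 = 0.8125
s = 1 + (scale-1)·z/height = 1 + (0.63-1)·3.25/4 = 0.699375
θ = twist·z/height = -332°·3.25/4 = -269.7500° = -4.708026 rad
cos θ = -0.004363, sin θ = 0.999990 (intermediates below are computed at full precision and shown rounded to 5 d.p.)
v1: (-4.5,2.5) → rotate → (-2.48034,-4.51087) → ×s → (-1.73469,-3.15479) → (-1.73,-3.15)
v2: (-3.5,0.5) → rotate → (-0.48472,-3.50215) → ×s → (-0.33900,-2.44931) → (-0.34,-2.45)
v3: (1.5,-1.5) → rotate → (1.49344,1.50653) → ×s → (1.04448,1.05363) → (1.04,1.05)
v4: (4,-1) → rotate → (0.98254,4.00433) → ×s → (0.68716,2.80052) → (0.69,2.80)
v5: (4.5,0) → rotate → (-0.01963,4.49996) → ×s → (-0.01373,3.14716) → (-0.01,3.15)
v6: (1.5,4) → rotate → (-4.00651,1.48253) → ×s → (-2.80205,1.03685) → (-2.80,1.04)
v7: (-0.5,4) → rotate → (-3.99778,-0.51745) → ×s → (-2.79595,-0.36189) → (-2.80,-0.36)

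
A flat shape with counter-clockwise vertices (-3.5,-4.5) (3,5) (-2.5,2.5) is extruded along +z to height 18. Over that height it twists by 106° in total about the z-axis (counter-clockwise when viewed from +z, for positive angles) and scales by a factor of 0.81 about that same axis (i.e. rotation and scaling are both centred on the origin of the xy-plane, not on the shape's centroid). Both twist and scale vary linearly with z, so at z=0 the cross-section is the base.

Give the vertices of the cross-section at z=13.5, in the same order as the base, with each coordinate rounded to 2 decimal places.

t = z/height = 13.5/18 = 0.75
s = 1 + (scale-1)·z/height = 1 + (0.81-1)·13.5/18 = 0.857500
θ = twist·z/height = 106°·13.5/18 = 79.5000° = 1.387537 rad
cos θ = 0.182236, sin θ = 0.983255 (intermediates below are computed at full precision and shown rounded to 5 d.p.)
v1: (-3.5,-4.5) → rotate → (3.78682,-4.26145) → ×s → (3.24720,-3.65420) → (3.25,-3.65)
v2: (3,5) → rotate → (-4.36957,3.86094) → ×s → (-3.74690,3.31076) → (-3.75,3.31)
v3: (-2.5,2.5) → rotate → (-2.91373,-2.00255) → ×s → (-2.49852,-1.71719) → (-2.50,-1.72)

Cross-section at z=13.5: (3.25,-3.65) (-3.75,3.31) (-2.50,-1.72)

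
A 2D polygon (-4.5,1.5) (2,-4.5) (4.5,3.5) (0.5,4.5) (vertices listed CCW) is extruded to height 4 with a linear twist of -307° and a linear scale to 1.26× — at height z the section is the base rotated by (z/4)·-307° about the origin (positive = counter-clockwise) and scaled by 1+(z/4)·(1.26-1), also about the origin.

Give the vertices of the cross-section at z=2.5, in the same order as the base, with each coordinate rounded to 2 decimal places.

Cross-section at z=2.5: (4.76,-2.78) (-1.20,5.60) (-5.96,-2.91) (-1.65,-5.00)

t = z/height = 2.5/4 = 0.625
s = 1 + (scale-1)·z/height = 1 + (1.26-1)·2.5/4 = 1.162500
θ = twist·z/height = -307°·2.5/4 = -191.8750° = -3.348851 rad
cos θ = -0.978599, sin θ = 0.205777 (intermediates below are computed at full precision and shown rounded to 5 d.p.)
v1: (-4.5,1.5) → rotate → (4.09503,-2.39390) → ×s → (4.76047,-2.78290) → (4.76,-2.78)
v2: (2,-4.5) → rotate → (-1.03120,4.81525) → ×s → (-1.19877,5.59773) → (-1.20,5.60)
v3: (4.5,3.5) → rotate → (-5.12392,-2.49910) → ×s → (-5.95655,-2.90520) → (-5.96,-2.91)
v4: (0.5,4.5) → rotate → (-1.41530,-4.30081) → ×s → (-1.64528,-4.99969) → (-1.65,-5.00)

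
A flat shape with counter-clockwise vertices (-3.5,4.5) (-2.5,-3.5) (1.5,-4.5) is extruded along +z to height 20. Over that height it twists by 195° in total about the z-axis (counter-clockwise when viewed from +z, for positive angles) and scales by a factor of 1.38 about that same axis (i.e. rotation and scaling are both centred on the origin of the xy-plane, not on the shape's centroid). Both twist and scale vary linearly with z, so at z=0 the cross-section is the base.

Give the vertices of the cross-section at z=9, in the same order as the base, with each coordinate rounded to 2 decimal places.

t = z/height = 9/20 = 0.45
s = 1 + (scale-1)·z/height = 1 + (1.38-1)·9/20 = 1.171000
θ = twist·z/height = 195°·9/20 = 87.7500° = 1.531526 rad
cos θ = 0.039260, sin θ = 0.999229 (intermediates below are computed at full precision and shown rounded to 5 d.p.)
v1: (-3.5,4.5) → rotate → (-4.63394,-3.32063) → ×s → (-5.42634,-3.88846) → (-5.43,-3.89)
v2: (-2.5,-3.5) → rotate → (3.39915,-2.63548) → ×s → (3.98041,-3.08615) → (3.98,-3.09)
v3: (1.5,-4.5) → rotate → (4.55542,1.32217) → ×s → (5.33440,1.54827) → (5.33,1.55)

Cross-section at z=9: (-5.43,-3.89) (3.98,-3.09) (5.33,1.55)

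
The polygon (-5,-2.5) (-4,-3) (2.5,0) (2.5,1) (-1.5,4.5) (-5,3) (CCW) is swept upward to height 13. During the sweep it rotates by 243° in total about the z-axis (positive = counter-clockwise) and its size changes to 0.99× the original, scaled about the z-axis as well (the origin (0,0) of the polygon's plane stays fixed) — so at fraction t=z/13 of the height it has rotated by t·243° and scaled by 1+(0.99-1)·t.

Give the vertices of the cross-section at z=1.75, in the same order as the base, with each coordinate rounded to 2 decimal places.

t = z/height = 1.75/13 = 0.134615
s = 1 + (scale-1)·z/height = 1 + (0.99-1)·1.75/13 = 0.998654
θ = twist·z/height = 243°·1.75/13 = 32.7115° = 0.570924 rad
cos θ = 0.841402, sin θ = 0.540410 (intermediates below are computed at full precision and shown rounded to 5 d.p.)
v1: (-5,-2.5) → rotate → (-2.85599,-4.80555) → ×s → (-2.85214,-4.79908) → (-2.85,-4.80)
v2: (-4,-3) → rotate → (-1.74438,-4.68585) → ×s → (-1.74203,-4.67954) → (-1.74,-4.68)
v3: (2.5,0) → rotate → (2.10350,1.35102) → ×s → (2.10067,1.34921) → (2.10,1.35)
v4: (2.5,1) → rotate → (1.56310,2.19243) → ×s → (1.56099,2.18948) → (1.56,2.19)
v5: (-1.5,4.5) → rotate → (-3.69395,2.97569) → ×s → (-3.68897,2.97169) → (-3.69,2.97)
v6: (-5,3) → rotate → (-5.82824,-0.17784) → ×s → (-5.82039,-0.17760) → (-5.82,-0.18)

Cross-section at z=1.75: (-2.85,-4.80) (-1.74,-4.68) (2.10,1.35) (1.56,2.19) (-3.69,2.97) (-5.82,-0.18)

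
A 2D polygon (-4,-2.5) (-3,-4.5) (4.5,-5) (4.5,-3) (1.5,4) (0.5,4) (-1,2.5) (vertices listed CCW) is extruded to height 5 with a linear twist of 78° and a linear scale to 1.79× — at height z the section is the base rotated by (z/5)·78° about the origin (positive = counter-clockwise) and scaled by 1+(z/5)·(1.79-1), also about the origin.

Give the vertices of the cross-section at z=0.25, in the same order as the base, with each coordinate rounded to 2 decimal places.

Cross-section at z=0.25: (-3.97,-2.88) (-2.79,-4.88) (5.02,-4.87) (4.88,-2.79) (1.27,4.25) (0.24,4.18) (-1.21,2.52)

t = z/height = 0.25/5 = 0.05
s = 1 + (scale-1)·z/height = 1 + (1.79-1)·0.25/5 = 1.039500
θ = twist·z/height = 78°·0.25/5 = 3.9000° = 0.068068 rad
cos θ = 0.997684, sin θ = 0.068015 (intermediates below are computed at full precision and shown rounded to 5 d.p.)
v1: (-4,-2.5) → rotate → (-3.82070,-2.76627) → ×s → (-3.97162,-2.87554) → (-3.97,-2.88)
v2: (-3,-4.5) → rotate → (-2.68698,-4.69363) → ×s → (-2.79312,-4.87902) → (-2.79,-4.88)
v3: (4.5,-5) → rotate → (4.82966,-4.68235) → ×s → (5.02043,-4.86731) → (5.02,-4.87)
v4: (4.5,-3) → rotate → (4.69363,-2.68698) → ×s → (4.87902,-2.79312) → (4.88,-2.79)
v5: (1.5,4) → rotate → (1.22447,4.09276) → ×s → (1.27283,4.25442) → (1.27,4.25)
v6: (0.5,4) → rotate → (0.22678,4.02474) → ×s → (0.23574,4.18372) → (0.24,4.18)
v7: (-1,2.5) → rotate → (-1.16772,2.42620) → ×s → (-1.21385,2.52203) → (-1.21,2.52)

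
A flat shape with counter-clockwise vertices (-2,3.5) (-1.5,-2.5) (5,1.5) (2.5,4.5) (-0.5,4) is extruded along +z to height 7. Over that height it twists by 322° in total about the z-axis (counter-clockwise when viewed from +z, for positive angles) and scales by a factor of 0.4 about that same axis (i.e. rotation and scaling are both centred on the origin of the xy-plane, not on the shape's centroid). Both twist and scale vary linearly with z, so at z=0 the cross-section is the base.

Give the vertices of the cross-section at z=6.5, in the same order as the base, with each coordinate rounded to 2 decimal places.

Cross-section at z=6.5: (0.93,1.53) (-1.29,0.04) (1.65,-1.61) (2.28,0.00) (1.44,1.05)

t = z/height = 6.5/7 = 0.928571
s = 1 + (scale-1)·z/height = 1 + (0.4-1)·6.5/7 = 0.442857
θ = twist·z/height = 322°·6.5/7 = 299.0000° = 5.218534 rad
cos θ = 0.484810, sin θ = -0.874620 (intermediates below are computed at full precision and shown rounded to 5 d.p.)
v1: (-2,3.5) → rotate → (2.09155,3.44607) → ×s → (0.92626,1.52612) → (0.93,1.53)
v2: (-1.5,-2.5) → rotate → (-2.91376,0.09991) → ×s → (-1.29038,0.04424) → (-1.29,0.04)
v3: (5,1.5) → rotate → (3.73598,-3.64588) → ×s → (1.65450,-1.61461) → (1.65,-1.61)
v4: (2.5,4.5) → rotate → (5.14781,-0.00491) → ×s → (2.27975,-0.00217) → (2.28,0.00)
v5: (-0.5,4) → rotate → (3.25607,2.37655) → ×s → (1.44198,1.05247) → (1.44,1.05)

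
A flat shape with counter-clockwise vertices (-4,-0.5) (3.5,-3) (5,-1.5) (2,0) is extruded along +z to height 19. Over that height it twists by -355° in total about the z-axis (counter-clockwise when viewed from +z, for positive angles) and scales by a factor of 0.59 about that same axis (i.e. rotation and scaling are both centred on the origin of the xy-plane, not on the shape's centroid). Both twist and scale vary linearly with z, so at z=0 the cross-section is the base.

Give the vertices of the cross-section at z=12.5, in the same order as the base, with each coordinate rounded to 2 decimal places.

Cross-section at z=12.5: (2.03,-2.13) (0.24,3.36) (-1.29,3.59) (-0.87,1.17)

t = z/height = 12.5/19 = 0.657895
s = 1 + (scale-1)·z/height = 1 + (0.59-1)·12.5/19 = 0.730263
θ = twist·z/height = -355°·12.5/19 = -233.5526° = -4.076262 rad
cos θ = -0.594084, sin θ = 0.804403 (intermediates below are computed at full precision and shown rounded to 5 d.p.)
v1: (-4,-0.5) → rotate → (2.77854,-2.92057) → ×s → (2.02906,-2.13278) → (2.03,-2.13)
v2: (3.5,-3) → rotate → (0.33391,4.59766) → ×s → (0.24385,3.35750) → (0.24,3.36)
v3: (5,-1.5) → rotate → (-1.76382,4.91314) → ×s → (-1.28805,3.58789) → (-1.29,3.59)
v4: (2,0) → rotate → (-1.18817,1.60881) → ×s → (-0.86768,1.17485) → (-0.87,1.17)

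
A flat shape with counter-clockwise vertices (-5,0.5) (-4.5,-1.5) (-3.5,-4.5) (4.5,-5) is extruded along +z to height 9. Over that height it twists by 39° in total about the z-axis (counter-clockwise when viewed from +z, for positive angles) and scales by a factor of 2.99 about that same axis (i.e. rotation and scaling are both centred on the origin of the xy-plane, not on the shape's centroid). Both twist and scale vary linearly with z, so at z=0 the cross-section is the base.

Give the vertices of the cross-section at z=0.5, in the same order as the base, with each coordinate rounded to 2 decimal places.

Cross-section at z=0.5: (-5.57,0.34) (-4.93,-1.85) (-3.70,-5.14) (5.20,-5.36)

t = z/height = 0.5/9 = 0.0555556
s = 1 + (scale-1)·z/height = 1 + (2.99-1)·0.5/9 = 1.110556
θ = twist·z/height = 39°·0.5/9 = 2.1667° = 0.037815 rad
cos θ = 0.999285, sin θ = 0.037806 (intermediates below are computed at full precision and shown rounded to 5 d.p.)
v1: (-5,0.5) → rotate → (-5.01533,0.31061) → ×s → (-5.56980,0.34495) → (-5.57,0.34)
v2: (-4.5,-1.5) → rotate → (-4.44007,-1.66906) → ×s → (-4.93095,-1.85358) → (-4.93,-1.85)
v3: (-3.5,-4.5) → rotate → (-3.32737,-4.62911) → ×s → (-3.69523,-5.14088) → (-3.70,-5.14)
v4: (4.5,-5) → rotate → (4.68582,-4.82630) → ×s → (5.20386,-5.35987) → (5.20,-5.36)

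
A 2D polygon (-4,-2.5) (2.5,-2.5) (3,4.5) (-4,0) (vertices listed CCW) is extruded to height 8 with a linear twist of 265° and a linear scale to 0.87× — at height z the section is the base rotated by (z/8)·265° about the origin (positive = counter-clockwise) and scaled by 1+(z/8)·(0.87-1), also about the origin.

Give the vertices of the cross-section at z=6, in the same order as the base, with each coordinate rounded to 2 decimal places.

Cross-section at z=6: (2.69,3.30) (-2.86,1.41) (-1.26,-4.72) (3.42,1.16)

t = z/height = 6/8 = 0.75
s = 1 + (scale-1)·z/height = 1 + (0.87-1)·6/8 = 0.902500
θ = twist·z/height = 265°·6/8 = 198.7500° = 3.468842 rad
cos θ = -0.946930, sin θ = -0.321439 (intermediates below are computed at full precision and shown rounded to 5 d.p.)
v1: (-4,-2.5) → rotate → (2.98412,3.65308) → ×s → (2.69317,3.29691) → (2.69,3.30)
v2: (2.5,-2.5) → rotate → (-3.17092,1.56373) → ×s → (-2.86176,1.41126) → (-2.86,1.41)
v3: (3,4.5) → rotate → (-1.39431,-5.22550) → ×s → (-1.25837,-4.71602) → (-1.26,-4.72)
v4: (-4,0) → rotate → (3.78772,1.28576) → ×s → (3.41842,1.16040) → (3.42,1.16)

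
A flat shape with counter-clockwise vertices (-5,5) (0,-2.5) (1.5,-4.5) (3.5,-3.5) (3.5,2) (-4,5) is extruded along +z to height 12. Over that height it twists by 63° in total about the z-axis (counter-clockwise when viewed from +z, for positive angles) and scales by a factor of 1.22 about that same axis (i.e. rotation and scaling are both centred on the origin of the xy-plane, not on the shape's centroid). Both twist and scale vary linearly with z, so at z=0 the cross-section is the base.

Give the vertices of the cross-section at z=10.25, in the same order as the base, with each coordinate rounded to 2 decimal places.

t = z/height = 10.25/12 = 0.854167
s = 1 + (scale-1)·z/height = 1 + (1.22-1)·10.25/12 = 1.187917
θ = twist·z/height = 63°·10.25/12 = 53.8125° = 0.939205 rad
cos θ = 0.590430, sin θ = 0.807089 (intermediates below are computed at full precision and shown rounded to 5 d.p.)
v1: (-5,5) → rotate → (-6.98759,-1.08330) → ×s → (-8.30068,-1.28687) → (-8.30,-1.29)
v2: (0,-2.5) → rotate → (2.01772,-1.47607) → ×s → (2.39689,-1.75345) → (2.40,-1.75)
v3: (1.5,-4.5) → rotate → (4.51755,-1.44630) → ×s → (5.36647,-1.71808) → (5.37,-1.72)
v4: (3.5,-3.5) → rotate → (4.89132,0.75831) → ×s → (5.81048,0.90081) → (5.81,0.90)
v5: (3.5,2) → rotate → (0.45233,4.00567) → ×s → (0.53732,4.75840) → (0.54,4.76)
v6: (-4,5) → rotate → (-6.39716,-0.27621) → ×s → (-7.59930,-0.32811) → (-7.60,-0.33)

Cross-section at z=10.25: (-8.30,-1.29) (2.40,-1.75) (5.37,-1.72) (5.81,0.90) (0.54,4.76) (-7.60,-0.33)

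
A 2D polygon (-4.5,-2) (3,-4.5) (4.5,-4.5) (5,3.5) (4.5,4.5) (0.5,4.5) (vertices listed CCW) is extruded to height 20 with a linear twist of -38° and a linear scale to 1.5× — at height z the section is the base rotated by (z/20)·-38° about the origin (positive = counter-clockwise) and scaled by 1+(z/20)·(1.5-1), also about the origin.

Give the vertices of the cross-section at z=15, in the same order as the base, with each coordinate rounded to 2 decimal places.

Cross-section at z=15: (-6.75,0.54) (0.67,-7.41) (2.49,-8.39) (8.34,0.95) (8.39,2.49) (3.56,5.11)

t = z/height = 15/20 = 0.75
s = 1 + (scale-1)·z/height = 1 + (1.5-1)·15/20 = 1.375000
θ = twist·z/height = -38°·15/20 = -28.5000° = -0.497419 rad
cos θ = 0.878817, sin θ = -0.477159 (intermediates below are computed at full precision and shown rounded to 5 d.p.)
v1: (-4.5,-2) → rotate → (-4.90899,0.38958) → ×s → (-6.74987,0.53567) → (-6.75,0.54)
v2: (3,-4.5) → rotate → (0.48924,-5.38615) → ×s → (0.67270,-7.40596) → (0.67,-7.41)
v3: (4.5,-4.5) → rotate → (1.80746,-6.10189) → ×s → (2.48526,-8.39010) → (2.49,-8.39)
v4: (5,3.5) → rotate → (6.06414,0.69007) → ×s → (8.33819,0.94884) → (8.34,0.95)
v5: (4.5,4.5) → rotate → (6.10189,1.80746) → ×s → (8.39010,2.48526) → (8.39,2.49)
v6: (0.5,4.5) → rotate → (2.58662,3.71610) → ×s → (3.55661,5.10963) → (3.56,5.11)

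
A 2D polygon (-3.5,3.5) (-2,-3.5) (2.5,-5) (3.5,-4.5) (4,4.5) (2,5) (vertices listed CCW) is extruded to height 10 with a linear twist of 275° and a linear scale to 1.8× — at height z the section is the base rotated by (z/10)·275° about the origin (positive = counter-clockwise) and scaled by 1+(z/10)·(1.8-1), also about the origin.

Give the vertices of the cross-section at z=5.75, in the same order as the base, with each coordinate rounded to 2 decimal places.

t = z/height = 5.75/10 = 0.575
s = 1 + (scale-1)·z/height = 1 + (1.8-1)·5.75/10 = 1.460000
θ = twist·z/height = 275°·5.75/10 = 158.1250° = 2.759802 rad
cos θ = -0.927999, sin θ = 0.372583 (intermediates below are computed at full precision and shown rounded to 5 d.p.)
v1: (-3.5,3.5) → rotate → (1.94396,-4.55204) → ×s → (2.83818,-6.64597) → (2.84,-6.65)
v2: (-2,-3.5) → rotate → (3.16004,2.50283) → ×s → (4.61366,3.65413) → (4.61,3.65)
v3: (2.5,-5) → rotate → (-0.45708,5.57145) → ×s → (-0.66734,8.13432) → (-0.67,8.13)
v4: (3.5,-4.5) → rotate → (-1.57137,5.48004) → ×s → (-2.29420,8.00085) → (-2.29,8.00)
v5: (4,4.5) → rotate → (-5.38862,-2.68566) → ×s → (-7.86738,-3.92107) → (-7.87,-3.92)
v6: (2,5) → rotate → (-3.71891,-3.89483) → ×s → (-5.42961,-5.68645) → (-5.43,-5.69)

Cross-section at z=5.75: (2.84,-6.65) (4.61,3.65) (-0.67,8.13) (-2.29,8.00) (-7.87,-3.92) (-5.43,-5.69)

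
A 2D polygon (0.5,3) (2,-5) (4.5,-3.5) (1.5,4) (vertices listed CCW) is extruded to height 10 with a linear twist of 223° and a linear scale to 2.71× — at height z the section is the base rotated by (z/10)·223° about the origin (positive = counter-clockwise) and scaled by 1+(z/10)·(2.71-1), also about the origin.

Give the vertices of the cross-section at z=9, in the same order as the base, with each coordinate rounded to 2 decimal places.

t = z/height = 9/10 = 0.9
s = 1 + (scale-1)·z/height = 1 + (2.71-1)·9/10 = 2.539000
θ = twist·z/height = 223°·9/10 = 200.7000° = 3.502876 rad
cos θ = -0.935444, sin θ = -0.353475 (intermediates below are computed at full precision and shown rounded to 5 d.p.)
v1: (0.5,3) → rotate → (0.59270,-2.98307) → ×s → (1.50487,-7.57401) → (1.50,-7.57)
v2: (2,-5) → rotate → (-3.63826,3.97027) → ×s → (-9.23755,10.08052) → (-9.24,10.08)
v3: (4.5,-3.5) → rotate → (-5.44666,1.68342) → ×s → (-13.82907,4.27420) → (-13.83,4.27)
v4: (1.5,4) → rotate → (0.01073,-4.27199) → ×s → (0.02725,-10.84658) → (0.03,-10.85)

Cross-section at z=9: (1.50,-7.57) (-9.24,10.08) (-13.83,4.27) (0.03,-10.85)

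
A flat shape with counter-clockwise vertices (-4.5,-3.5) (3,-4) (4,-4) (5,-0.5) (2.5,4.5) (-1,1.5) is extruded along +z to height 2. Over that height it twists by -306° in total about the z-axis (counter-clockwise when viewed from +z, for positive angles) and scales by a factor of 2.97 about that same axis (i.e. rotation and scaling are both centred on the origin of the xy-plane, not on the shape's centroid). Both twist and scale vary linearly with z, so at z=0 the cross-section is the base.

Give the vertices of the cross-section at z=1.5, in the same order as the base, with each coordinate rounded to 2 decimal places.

t = z/height = 1.5/2 = 0.75
s = 1 + (scale-1)·z/height = 1 + (2.97-1)·1.5/2 = 2.477500
θ = twist·z/height = -306°·1.5/2 = -229.5000° = -4.005531 rad
cos θ = -0.649448, sin θ = 0.760406 (intermediates below are computed at full precision and shown rounded to 5 d.p.)
v1: (-4.5,-3.5) → rotate → (5.58394,-1.14876) → ×s → (13.83420,-2.84605) → (13.83,-2.85)
v2: (3,-4) → rotate → (1.09328,4.87901) → ×s → (2.70860,12.08775) → (2.71,12.09)
v3: (4,-4) → rotate → (0.44383,5.63942) → ×s → (1.09959,13.97165) → (1.10,13.97)
v4: (5,-0.5) → rotate → (-2.86704,4.12675) → ×s → (-7.10308,10.22403) → (-7.10,10.22)
v5: (2.5,4.5) → rotate → (-5.04545,-1.02150) → ×s → (-12.50009,-2.53077) → (-12.50,-2.53)
v6: (-1,1.5) → rotate → (-0.49116,-1.73458) → ×s → (-1.21685,-4.29742) → (-1.22,-4.30)

Cross-section at z=1.5: (13.83,-2.85) (2.71,12.09) (1.10,13.97) (-7.10,10.22) (-12.50,-2.53) (-1.22,-4.30)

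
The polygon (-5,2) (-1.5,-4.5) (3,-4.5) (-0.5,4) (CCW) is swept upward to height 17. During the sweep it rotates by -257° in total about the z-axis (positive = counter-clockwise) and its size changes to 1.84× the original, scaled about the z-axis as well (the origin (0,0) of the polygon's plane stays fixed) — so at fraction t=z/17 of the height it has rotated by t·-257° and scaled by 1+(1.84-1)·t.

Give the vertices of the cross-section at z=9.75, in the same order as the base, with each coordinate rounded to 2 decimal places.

Cross-section at z=9.75: (7.84,1.50) (-1.72,6.81) (-7.34,3.22) (3.82,-4.59)

t = z/height = 9.75/17 = 0.573529
s = 1 + (scale-1)·z/height = 1 + (1.84-1)·9.75/17 = 1.481765
θ = twist·z/height = -257°·9.75/17 = -147.3971° = -2.572564 rad
cos θ = -0.842425, sin θ = -0.538814 (intermediates below are computed at full precision and shown rounded to 5 d.p.)
v1: (-5,2) → rotate → (5.28975,1.00922) → ×s → (7.83817,1.49543) → (7.84,1.50)
v2: (-1.5,-4.5) → rotate → (-1.16103,4.59913) → ×s → (-1.72037,6.81483) → (-1.72,6.81)
v3: (3,-4.5) → rotate → (-4.95194,2.17447) → ×s → (-7.33761,3.22205) → (-7.34,3.22)
v4: (-0.5,4) → rotate → (2.57647,-3.10029) → ×s → (3.81772,-4.59390) → (3.82,-4.59)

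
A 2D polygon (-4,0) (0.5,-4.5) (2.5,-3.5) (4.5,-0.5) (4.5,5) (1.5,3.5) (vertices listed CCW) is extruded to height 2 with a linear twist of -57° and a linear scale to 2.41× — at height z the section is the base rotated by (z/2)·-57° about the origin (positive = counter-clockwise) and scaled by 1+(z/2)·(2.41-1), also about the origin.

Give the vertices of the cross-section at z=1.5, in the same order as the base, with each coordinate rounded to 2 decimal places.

t = z/height = 1.5/2 = 0.75
s = 1 + (scale-1)·z/height = 1 + (2.41-1)·1.5/2 = 2.057500
θ = twist·z/height = -57°·1.5/2 = -42.7500° = -0.746128 rad
cos θ = 0.734323, sin θ = -0.678801 (intermediates below are computed at full precision and shown rounded to 5 d.p.)
v1: (-4,0) → rotate → (-2.93729,2.71520) → ×s → (-6.04347,5.58653) → (-6.04,5.59)
v2: (0.5,-4.5) → rotate → (-2.68744,-3.64385) → ×s → (-5.52941,-7.49722) → (-5.53,-7.50)
v3: (2.5,-3.5) → rotate → (-0.54000,-4.26713) → ×s → (-1.11104,-8.77962) → (-1.11,-8.78)
v4: (4.5,-0.5) → rotate → (2.96505,-3.42176) → ×s → (6.10059,-7.04028) → (6.10,-7.04)
v5: (4.5,5) → rotate → (6.69846,0.61701) → ×s → (13.78207,1.26950) → (13.78,1.27)
v6: (1.5,3.5) → rotate → (3.47729,1.55193) → ×s → (7.15452,3.19309) → (7.15,3.19)

Cross-section at z=1.5: (-6.04,5.59) (-5.53,-7.50) (-1.11,-8.78) (6.10,-7.04) (13.78,1.27) (7.15,3.19)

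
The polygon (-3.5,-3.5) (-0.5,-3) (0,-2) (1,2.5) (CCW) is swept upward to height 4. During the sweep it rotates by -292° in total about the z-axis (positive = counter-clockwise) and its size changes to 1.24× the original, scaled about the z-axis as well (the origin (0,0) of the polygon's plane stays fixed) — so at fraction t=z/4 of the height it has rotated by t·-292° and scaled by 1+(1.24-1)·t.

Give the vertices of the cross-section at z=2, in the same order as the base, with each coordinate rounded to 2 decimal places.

Cross-section at z=2: (1.06,5.44) (-1.41,3.10) (-1.25,1.86) (0.64,-2.95)

t = z/height = 2/4 = 0.5
s = 1 + (scale-1)·z/height = 1 + (1.24-1)·2/4 = 1.120000
θ = twist·z/height = -292°·2/4 = -146.0000° = -2.548181 rad
cos θ = -0.829038, sin θ = -0.559193 (intermediates below are computed at full precision and shown rounded to 5 d.p.)
v1: (-3.5,-3.5) → rotate → (0.94446,4.85881) → ×s → (1.05779,5.44186) → (1.06,5.44)
v2: (-0.5,-3) → rotate → (-1.26306,2.76671) → ×s → (-1.41463,3.09871) → (-1.41,3.10)
v3: (0,-2) → rotate → (-1.11839,1.65808) → ×s → (-1.25259,1.85704) → (-1.25,1.86)
v4: (1,2.5) → rotate → (0.56894,-2.63179) → ×s → (0.63722,-2.94760) → (0.64,-2.95)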